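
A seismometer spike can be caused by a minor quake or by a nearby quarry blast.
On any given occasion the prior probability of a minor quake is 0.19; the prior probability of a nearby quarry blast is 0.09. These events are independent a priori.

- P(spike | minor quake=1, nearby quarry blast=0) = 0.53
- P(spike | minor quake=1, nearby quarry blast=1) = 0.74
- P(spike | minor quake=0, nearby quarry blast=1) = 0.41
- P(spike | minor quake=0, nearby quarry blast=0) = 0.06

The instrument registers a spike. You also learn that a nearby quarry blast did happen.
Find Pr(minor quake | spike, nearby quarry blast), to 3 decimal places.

Weight on minor quake=true, given the evidence: 0.74*0.19 = 0.140600
The normalizing constant is 0.41*0.81 + 0.74*0.19 = 0.472700
Posterior = 0.140600 / 0.472700 ≈ 0.297

Pr(minor quake | spike, nearby quarry blast) ≈ 0.297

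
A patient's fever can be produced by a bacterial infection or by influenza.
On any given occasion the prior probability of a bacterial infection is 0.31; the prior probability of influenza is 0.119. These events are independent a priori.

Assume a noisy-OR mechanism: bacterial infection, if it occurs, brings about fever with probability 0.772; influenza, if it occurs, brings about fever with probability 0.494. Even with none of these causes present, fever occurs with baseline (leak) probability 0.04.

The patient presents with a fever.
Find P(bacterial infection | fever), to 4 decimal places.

P(bacterial infection | fever) ≈ 0.7872

Under noisy-OR, P(fever | causes) = 1 − (1−0.04)·∏(1−qᵢ) over the active causes.
For the numerator, keep only bacterial infection=true terms: 0.213332 + 0.032804 = 0.246136
Normalizer over all consistent configurations: 0.04×0.69×0.881 + 0.51424×0.69×0.119 + 0.78112×0.31×0.881 + 0.889247×0.31×0.119 = 0.312676
P(bacterial infection | fever) = 0.246136/0.312676 ≈ 0.7872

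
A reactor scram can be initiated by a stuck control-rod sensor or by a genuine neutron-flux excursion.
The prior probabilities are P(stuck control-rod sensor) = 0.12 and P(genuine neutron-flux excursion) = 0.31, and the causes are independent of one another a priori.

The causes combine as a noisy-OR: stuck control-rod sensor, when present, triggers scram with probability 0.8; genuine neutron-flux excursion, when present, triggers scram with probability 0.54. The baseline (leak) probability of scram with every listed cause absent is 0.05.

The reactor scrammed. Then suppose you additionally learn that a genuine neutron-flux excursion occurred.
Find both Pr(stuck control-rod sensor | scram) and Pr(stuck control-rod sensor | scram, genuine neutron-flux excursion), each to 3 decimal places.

Under noisy-OR, P(scram | causes) = 1 − (1−0.05)·∏(1−qᵢ) over the active causes.
Enumerate the 4 (stuck control-rod sensor, genuine neutron-flux excursion) configurations and weight by the priors:
  P(scram) = 0.05×0.88×0.69 + 0.563×0.88×0.31 + 0.81×0.12×0.69 + 0.9126×0.12×0.31
        = 0.030360 + 0.153586 + 0.067068 + 0.033949 = 0.284963
Keeping only the stuck control-rod sensor-present terms gives 0.101017, so
  P(stuck control-rod sensor | scram) = 0.101017 / 0.284963 ≈ 0.354

Now condition on the additional information:
P(scram | genuine neutron-flux excursion) = 0.563×0.88 + 0.9126×0.12 = 0.495440 + 0.109512 = 0.604952
Restricting to configurations with stuck control-rod sensor present: 0.9126×0.12 = 0.109512.
So P(stuck control-rod sensor | scram, genuine neutron-flux excursion) = 0.109512/0.604952 ≈ 0.181.

Pr(stuck control-rod sensor | scram) ≈ 0.354; Pr(stuck control-rod sensor | scram, genuine neutron-flux excursion) ≈ 0.181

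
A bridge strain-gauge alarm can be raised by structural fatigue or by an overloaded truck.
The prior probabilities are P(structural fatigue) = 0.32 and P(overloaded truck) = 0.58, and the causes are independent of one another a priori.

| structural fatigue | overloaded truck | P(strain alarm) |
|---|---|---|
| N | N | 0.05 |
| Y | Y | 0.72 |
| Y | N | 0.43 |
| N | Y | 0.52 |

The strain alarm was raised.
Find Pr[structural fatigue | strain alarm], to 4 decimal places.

P(strain alarm) = 0.05·0.68·0.42 + 0.52·0.68·0.58 + 0.43·0.32·0.42 + 0.72·0.32·0.58 = 0.014280 + 0.205088 + 0.057792 + 0.133632 = 0.410792
Of this, 0.191424 comes from 0.057792 + 0.133632 (the structural fatigue=true cases).
So P(structural fatigue | strain alarm) = 0.191424/0.410792 ≈ 0.4660.

Pr[structural fatigue | strain alarm] ≈ 0.4660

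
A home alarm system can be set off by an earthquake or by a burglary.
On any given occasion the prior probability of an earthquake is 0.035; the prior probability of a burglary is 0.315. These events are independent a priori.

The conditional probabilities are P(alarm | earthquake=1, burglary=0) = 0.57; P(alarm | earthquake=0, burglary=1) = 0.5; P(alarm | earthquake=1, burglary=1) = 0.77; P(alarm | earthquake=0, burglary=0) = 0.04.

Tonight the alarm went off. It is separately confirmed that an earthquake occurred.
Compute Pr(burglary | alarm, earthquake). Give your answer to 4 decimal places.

Sum P(alarm|·) weighted by the priors over both values of burglary:
  P(alarm | earthquake) = 0.57*0.685 + 0.77*0.315
        = 0.390450 + 0.242550 = 0.633000
The terms with burglary present sum to 0.242550, so
  P(burglary | alarm, earthquake) = 0.242550 / 0.633000 ≈ 0.3832

Pr(burglary | alarm, earthquake) ≈ 0.3832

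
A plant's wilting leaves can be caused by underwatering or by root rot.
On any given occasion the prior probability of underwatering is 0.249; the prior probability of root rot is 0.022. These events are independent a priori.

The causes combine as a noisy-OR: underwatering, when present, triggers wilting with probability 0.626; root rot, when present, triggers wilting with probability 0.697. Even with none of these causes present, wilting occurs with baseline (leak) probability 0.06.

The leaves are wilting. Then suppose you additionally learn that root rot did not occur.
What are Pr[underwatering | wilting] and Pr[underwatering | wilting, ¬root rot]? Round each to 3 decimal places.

Under noisy-OR, P(wilting | causes) = 1 − (1−0.06)·∏(1−qᵢ) over the active causes.
Weight on underwatering=true, given the evidence: 0.157909 + 0.004894 = 0.162803
Denominator P(wilting): 0.06·0.751·0.978 + 0.71518·0.751·0.022 + 0.64844·0.249·0.978 + 0.893477·0.249·0.022 = 0.218688
Posterior = 0.162803 / 0.218688 ≈ 0.744

With the extra evidence:
By total probability over both values of underwatering:
  P(wilting | ¬root rot) = 0.06×0.751 + 0.64844×0.249
        = 0.045060 + 0.161462 = 0.206522
The terms with underwatering present sum to 0.161462, so
  P(underwatering | wilting, ¬root rot) = 0.161462 / 0.206522 ≈ 0.782
Ruling out root rot raises the posterior on underwatering — the flip side of explaining away.

Pr[underwatering | wilting] ≈ 0.744; Pr[underwatering | wilting, ¬root rot] ≈ 0.782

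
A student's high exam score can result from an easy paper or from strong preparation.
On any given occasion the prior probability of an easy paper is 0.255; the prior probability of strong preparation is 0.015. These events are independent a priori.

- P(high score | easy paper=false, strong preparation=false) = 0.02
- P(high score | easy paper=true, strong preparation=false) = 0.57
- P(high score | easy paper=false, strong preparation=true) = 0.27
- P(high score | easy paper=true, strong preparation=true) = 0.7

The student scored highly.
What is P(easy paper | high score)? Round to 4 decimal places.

Numerator (weight on configurations with easy paper): 0.143170 + 0.002677 = 0.145847
Normalizer over all consistent configurations: 0.02×0.745×0.985 + 0.27×0.745×0.015 + 0.57×0.255×0.985 + 0.7×0.255×0.015 = 0.163541
P(easy paper | high score) = 0.145847/0.163541 ≈ 0.8918

P(easy paper | high score) ≈ 0.8918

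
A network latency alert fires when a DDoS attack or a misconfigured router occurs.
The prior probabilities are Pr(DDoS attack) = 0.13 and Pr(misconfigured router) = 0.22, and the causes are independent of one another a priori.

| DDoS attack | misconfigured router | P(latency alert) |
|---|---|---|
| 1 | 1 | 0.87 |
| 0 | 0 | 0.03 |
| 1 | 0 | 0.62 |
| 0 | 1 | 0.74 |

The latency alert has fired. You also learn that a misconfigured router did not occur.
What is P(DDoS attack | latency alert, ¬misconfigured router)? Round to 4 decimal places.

Numerator (weight on configurations with DDoS attack): 0.62·0.13 = 0.080600
Normalizer over all consistent configurations: 0.03·0.87 + 0.62·0.13 = 0.106700
P(DDoS attack | latency alert, ¬misconfigured router) = 0.080600/0.106700 ≈ 0.7554

P(DDoS attack | latency alert, ¬misconfigured router) ≈ 0.7554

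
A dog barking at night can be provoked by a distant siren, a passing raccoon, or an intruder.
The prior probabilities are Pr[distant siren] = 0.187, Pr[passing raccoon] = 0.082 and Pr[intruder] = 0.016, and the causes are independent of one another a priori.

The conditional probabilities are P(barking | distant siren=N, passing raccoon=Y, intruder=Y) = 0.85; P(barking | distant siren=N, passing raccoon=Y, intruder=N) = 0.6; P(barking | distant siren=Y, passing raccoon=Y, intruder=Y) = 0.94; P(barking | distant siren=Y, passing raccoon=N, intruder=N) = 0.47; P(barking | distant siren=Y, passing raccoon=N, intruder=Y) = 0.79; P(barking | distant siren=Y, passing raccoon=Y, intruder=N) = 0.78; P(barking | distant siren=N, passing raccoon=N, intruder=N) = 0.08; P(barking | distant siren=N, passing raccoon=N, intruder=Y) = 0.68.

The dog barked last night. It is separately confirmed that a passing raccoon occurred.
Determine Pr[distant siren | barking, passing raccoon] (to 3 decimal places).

Weight on distant siren=true, given the evidence: 0.143526 + 0.002812 = 0.146338
Normalizer over all consistent configurations: 0.6·0.813·0.984 + 0.85·0.813·0.016 + 0.78·0.187·0.984 + 0.94·0.187·0.016 = 0.637390
Posterior = 0.146338 / 0.637390 ≈ 0.230

Pr[distant siren | barking, passing raccoon] ≈ 0.230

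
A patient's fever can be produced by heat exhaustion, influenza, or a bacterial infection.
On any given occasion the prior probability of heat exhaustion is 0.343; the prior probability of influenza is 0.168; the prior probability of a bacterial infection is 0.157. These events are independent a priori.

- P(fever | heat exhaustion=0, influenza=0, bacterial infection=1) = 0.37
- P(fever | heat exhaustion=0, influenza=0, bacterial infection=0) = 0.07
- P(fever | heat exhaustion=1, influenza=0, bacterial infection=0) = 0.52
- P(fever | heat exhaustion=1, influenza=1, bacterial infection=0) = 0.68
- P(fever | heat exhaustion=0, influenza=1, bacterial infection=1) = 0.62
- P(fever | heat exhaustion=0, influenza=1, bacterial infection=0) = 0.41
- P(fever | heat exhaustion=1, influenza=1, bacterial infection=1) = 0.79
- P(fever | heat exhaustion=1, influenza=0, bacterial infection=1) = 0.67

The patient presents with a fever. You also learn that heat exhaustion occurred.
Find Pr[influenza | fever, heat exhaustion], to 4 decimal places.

Pr[influenza | fever, heat exhaustion] ≈ 0.2057

P(fever | heat exhaustion) = 0.52×0.832×0.843 + 0.67×0.832×0.157 + 0.68×0.168×0.843 + 0.79×0.168×0.157 = 0.364716 + 0.087518 + 0.096304 + 0.020837 = 0.569375
Of this, 0.117141 comes from 0.096304 + 0.020837 (the influenza=true cases).
P(influenza | fever, heat exhaustion) = 0.117141 / 0.569375 ≈ 0.2057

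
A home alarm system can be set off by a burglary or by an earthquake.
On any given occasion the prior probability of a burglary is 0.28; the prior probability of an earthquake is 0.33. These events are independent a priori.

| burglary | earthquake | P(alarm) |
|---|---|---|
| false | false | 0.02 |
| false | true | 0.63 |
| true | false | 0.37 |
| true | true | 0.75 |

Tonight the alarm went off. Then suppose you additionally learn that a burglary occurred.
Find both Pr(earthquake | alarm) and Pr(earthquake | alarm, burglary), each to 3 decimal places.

P(alarm) = 0.02×0.72×0.67 + 0.63×0.72×0.33 + 0.37×0.28×0.67 + 0.75×0.28×0.33 = 0.009648 + 0.149688 + 0.069412 + 0.069300 = 0.298048
Restricting to configurations with earthquake present: 0.149688 + 0.069300 = 0.218988.
Hence the posterior is 0.218988/0.298048 ≈ 0.735.

Now also conditioning on burglary=true:
P(alarm | burglary) = 0.37·0.67 + 0.75·0.33 = 0.247900 + 0.247500 = 0.495400
The earthquake-present share is 0.75·0.33 = 0.247500.
P(earthquake | alarm, burglary) = 0.247500 / 0.495400 ≈ 0.500
— burglary explains away the evidence for earthquake.

Pr(earthquake | alarm) ≈ 0.735; Pr(earthquake | alarm, burglary) ≈ 0.500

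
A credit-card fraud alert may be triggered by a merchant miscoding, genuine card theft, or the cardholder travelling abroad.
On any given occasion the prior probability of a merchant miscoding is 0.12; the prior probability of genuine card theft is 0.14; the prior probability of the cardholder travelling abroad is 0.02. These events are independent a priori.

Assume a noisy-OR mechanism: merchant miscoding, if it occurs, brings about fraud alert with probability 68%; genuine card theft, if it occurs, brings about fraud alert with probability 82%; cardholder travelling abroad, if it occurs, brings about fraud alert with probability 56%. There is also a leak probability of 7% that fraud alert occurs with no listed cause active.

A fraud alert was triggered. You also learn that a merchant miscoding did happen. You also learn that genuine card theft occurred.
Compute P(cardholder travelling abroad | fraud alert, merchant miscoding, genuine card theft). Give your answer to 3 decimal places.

Under noisy-OR, P(fraud alert | causes) = 1 − (1−0.07)·∏(1−qᵢ) over the active causes.
Numerator (weight on configurations with cardholder travelling abroad): 0.97643*0.02 = 0.019529
Normalizer over all consistent configurations: 0.946432*0.98 + 0.97643*0.02 = 0.947032
Posterior = 0.019529 / 0.947032 ≈ 0.021

P(cardholder travelling abroad | fraud alert, merchant miscoding, genuine card theft) ≈ 0.021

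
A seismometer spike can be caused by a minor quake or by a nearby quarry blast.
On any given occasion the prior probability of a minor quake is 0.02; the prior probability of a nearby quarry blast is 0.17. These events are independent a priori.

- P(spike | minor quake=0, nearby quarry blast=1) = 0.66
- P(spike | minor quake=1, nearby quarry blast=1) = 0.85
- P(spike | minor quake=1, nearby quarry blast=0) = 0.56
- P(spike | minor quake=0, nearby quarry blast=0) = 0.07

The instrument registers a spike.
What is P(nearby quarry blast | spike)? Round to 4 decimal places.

Weight on nearby quarry blast=true, given the evidence: 0.109956 + 0.002890 = 0.112846
Normalizer over all consistent configurations: 0.07·0.98·0.83 + 0.66·0.98·0.17 + 0.56·0.02·0.83 + 0.85·0.02·0.17 = 0.179080
P(nearby quarry blast | spike) = 0.112846/0.179080 ≈ 0.6301

P(nearby quarry blast | spike) ≈ 0.6301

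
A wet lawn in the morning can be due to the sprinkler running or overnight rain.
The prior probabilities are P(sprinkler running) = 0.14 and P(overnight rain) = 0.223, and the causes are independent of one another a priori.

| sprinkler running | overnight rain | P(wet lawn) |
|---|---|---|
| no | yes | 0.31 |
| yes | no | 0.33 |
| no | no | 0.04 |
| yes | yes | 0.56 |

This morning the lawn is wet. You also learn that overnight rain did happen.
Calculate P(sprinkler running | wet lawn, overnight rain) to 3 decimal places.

P(sprinkler running | wet lawn, overnight rain) ≈ 0.227

Numerator (weight on configurations with sprinkler running): 0.56*0.14 = 0.078400
Denominator P(wet lawn | overnight rain): 0.31*0.86 + 0.56*0.14 = 0.345000
P(sprinkler running | wet lawn, overnight rain) = 0.078400/0.345000 ≈ 0.227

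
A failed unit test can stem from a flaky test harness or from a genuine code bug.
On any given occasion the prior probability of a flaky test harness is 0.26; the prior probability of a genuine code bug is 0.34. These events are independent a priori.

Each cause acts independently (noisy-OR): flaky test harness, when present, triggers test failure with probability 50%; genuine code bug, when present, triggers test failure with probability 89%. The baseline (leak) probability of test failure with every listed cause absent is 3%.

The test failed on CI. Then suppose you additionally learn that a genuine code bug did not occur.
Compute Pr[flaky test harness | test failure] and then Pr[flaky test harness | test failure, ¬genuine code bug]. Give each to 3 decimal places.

Pr[flaky test harness | test failure] ≈ 0.418; Pr[flaky test harness | test failure, ¬genuine code bug] ≈ 0.858

Under noisy-OR, P(test failure | causes) = 1 − (1−0.03)·∏(1−qᵢ) over the active causes.
P(test failure) = 0.03·0.74·0.66 + 0.8933·0.74·0.34 + 0.515·0.26·0.66 + 0.94665·0.26·0.34 = 0.014652 + 0.224754 + 0.088374 + 0.083684 = 0.411464
The flaky test harness-present share is 0.088374 + 0.083684 = 0.172058.
So P(flaky test harness | test failure) = 0.172058/0.411464 ≈ 0.418.

Now condition on the additional information:
Sum P(test failure|·) weighted by the priors over both values of flaky test harness:
  P(test failure | ¬genuine code bug) = 0.03·0.74 + 0.515·0.26
        = 0.022200 + 0.133900 = 0.156100
Keeping only the flaky test harness-present terms gives 0.133900, so
  P(flaky test harness | test failure, ¬genuine code bug) = 0.133900 / 0.156100 ≈ 0.858
With genuine code bug excluded, flaky test harness must carry more of the explanatory weight for the test failure.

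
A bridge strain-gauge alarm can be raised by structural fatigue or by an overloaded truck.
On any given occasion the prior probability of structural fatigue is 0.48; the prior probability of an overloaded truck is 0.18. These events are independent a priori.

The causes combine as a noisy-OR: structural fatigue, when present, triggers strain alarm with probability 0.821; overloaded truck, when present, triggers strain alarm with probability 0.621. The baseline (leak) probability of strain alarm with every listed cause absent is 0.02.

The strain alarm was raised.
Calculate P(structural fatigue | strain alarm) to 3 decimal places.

P(structural fatigue | strain alarm) ≈ 0.857

Under noisy-OR, P(strain alarm | causes) = 1 − (1−0.02)·∏(1−qᵢ) over the active causes.
P(strain alarm) = 0.02·0.52·0.82 + 0.62858·0.52·0.18 + 0.82458·0.48·0.82 + 0.933516·0.48·0.18 = 0.008528 + 0.058835 + 0.324555 + 0.080656 = 0.472574
The structural fatigue-present share is 0.324555 + 0.080656 = 0.405211.
P(structural fatigue | strain alarm) = 0.405211 / 0.472574 ≈ 0.857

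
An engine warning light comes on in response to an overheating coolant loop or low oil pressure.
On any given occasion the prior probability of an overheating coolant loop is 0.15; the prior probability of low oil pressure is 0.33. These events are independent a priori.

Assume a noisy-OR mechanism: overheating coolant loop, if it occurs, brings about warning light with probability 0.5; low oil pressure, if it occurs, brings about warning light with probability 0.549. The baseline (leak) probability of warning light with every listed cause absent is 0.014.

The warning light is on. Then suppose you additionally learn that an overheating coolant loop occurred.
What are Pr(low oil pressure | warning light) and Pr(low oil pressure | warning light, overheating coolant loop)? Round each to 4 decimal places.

Pr(low oil pressure | warning light) ≈ 0.7673; Pr(low oil pressure | warning light, overheating coolant loop) ≈ 0.4304

Under noisy-OR, P(warning light | causes) = 1 − (1−0.014)·∏(1−qᵢ) over the active causes.
Sum P(warning light|·) weighted by the priors over the 4 (overheating coolant loop, low oil pressure) configurations:
  P(warning light) = 0.014×0.85×0.67 + 0.555314×0.85×0.33 + 0.507×0.15×0.67 + 0.777657×0.15×0.33
        = 0.007973 + 0.155766 + 0.050953 + 0.038494 = 0.253186
The terms with low oil pressure present sum to 0.194260, so
  P(low oil pressure | warning light) = 0.194260 / 0.253186 ≈ 0.7673

Now also conditioning on overheating coolant loop=true:
P(warning light | overheating coolant loop) = 0.507*0.67 + 0.777657*0.33 = 0.339690 + 0.256627 = 0.596317
Of this, 0.256627 comes from 0.777657*0.33 (the low oil pressure=true cases).
P(low oil pressure | warning light, overheating coolant loop) = 0.256627 / 0.596317 ≈ 0.4304
The drop from 0.7673 to 0.4304 is the explaining-away (discounting) effect.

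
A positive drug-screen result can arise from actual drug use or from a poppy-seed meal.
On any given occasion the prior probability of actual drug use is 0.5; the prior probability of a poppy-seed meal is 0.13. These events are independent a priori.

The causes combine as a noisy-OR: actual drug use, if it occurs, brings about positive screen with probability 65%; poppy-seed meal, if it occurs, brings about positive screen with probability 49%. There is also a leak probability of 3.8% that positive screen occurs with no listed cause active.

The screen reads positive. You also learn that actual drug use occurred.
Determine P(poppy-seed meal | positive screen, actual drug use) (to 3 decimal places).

Under noisy-OR, P(positive screen | causes) = 1 − (1−0.038)·∏(1−qᵢ) over the active causes.
Weight on poppy-seed meal=true, given the evidence: 0.828283*0.13 = 0.107677
The normalizing constant is 0.6633*0.87 + 0.828283*0.13 = 0.684748
P(poppy-seed meal | positive screen, actual drug use) = 0.107677/0.684748 ≈ 0.157

P(poppy-seed meal | positive screen, actual drug use) ≈ 0.157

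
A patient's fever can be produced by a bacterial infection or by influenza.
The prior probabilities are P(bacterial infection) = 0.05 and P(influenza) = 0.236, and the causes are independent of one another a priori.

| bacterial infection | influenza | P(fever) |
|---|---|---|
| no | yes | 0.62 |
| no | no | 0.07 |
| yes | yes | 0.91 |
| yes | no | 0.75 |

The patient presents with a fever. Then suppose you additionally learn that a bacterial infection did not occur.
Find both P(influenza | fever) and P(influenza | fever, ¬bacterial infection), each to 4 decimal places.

P(fever) = 0.07·0.95·0.764 + 0.62·0.95·0.236 + 0.75·0.05·0.764 + 0.91·0.05·0.236 = 0.050806 + 0.139004 + 0.028650 + 0.010738 = 0.229198
Of this, 0.149742 comes from 0.139004 + 0.010738 (the influenza=true cases).
So P(influenza | fever) = 0.149742/0.229198 ≈ 0.6533.

Now condition on the additional information:
Numerator (weight on configurations with influenza): 0.62×0.236 = 0.146320
The normalizing constant is 0.07×0.764 + 0.62×0.236 = 0.199800
P(influenza | fever, ¬bacterial infection) = 0.146320/0.199800 ≈ 0.7323

P(influenza | fever) ≈ 0.6533; P(influenza | fever, ¬bacterial infection) ≈ 0.7323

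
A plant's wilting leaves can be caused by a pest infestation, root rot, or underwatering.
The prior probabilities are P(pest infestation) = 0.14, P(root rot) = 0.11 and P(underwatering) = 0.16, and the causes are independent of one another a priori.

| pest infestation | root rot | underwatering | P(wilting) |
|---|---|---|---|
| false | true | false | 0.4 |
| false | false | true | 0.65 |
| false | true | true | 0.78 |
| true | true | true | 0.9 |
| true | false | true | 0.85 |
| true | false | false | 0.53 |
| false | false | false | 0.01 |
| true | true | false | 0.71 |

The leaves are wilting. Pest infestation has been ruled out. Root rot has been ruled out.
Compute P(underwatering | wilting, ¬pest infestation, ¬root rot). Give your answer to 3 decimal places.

P(underwatering | wilting, ¬pest infestation, ¬root rot) ≈ 0.925

P(wilting | ¬pest infestation, ¬root rot) = 0.01*0.84 + 0.65*0.16 = 0.008400 + 0.104000 = 0.112400
The underwatering-present share is 0.65*0.16 = 0.104000.
P(underwatering | wilting, ¬pest infestation, ¬root rot) = 0.104000 / 0.112400 ≈ 0.925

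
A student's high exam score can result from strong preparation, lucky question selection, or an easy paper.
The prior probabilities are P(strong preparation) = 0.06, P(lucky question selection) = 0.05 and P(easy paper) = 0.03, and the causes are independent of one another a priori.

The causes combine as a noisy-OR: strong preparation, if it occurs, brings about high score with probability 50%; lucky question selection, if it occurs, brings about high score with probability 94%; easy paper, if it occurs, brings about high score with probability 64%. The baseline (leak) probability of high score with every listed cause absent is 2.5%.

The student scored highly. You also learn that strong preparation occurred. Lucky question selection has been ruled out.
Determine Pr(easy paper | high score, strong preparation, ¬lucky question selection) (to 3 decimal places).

Pr(easy paper | high score, strong preparation, ¬lucky question selection) ≈ 0.047

Under noisy-OR, P(high score | causes) = 1 − (1−0.025)·∏(1−qᵢ) over the active causes.
P(high score | strong preparation, ¬lucky question selection) = 0.5125×0.97 + 0.8245×0.03 = 0.497125 + 0.024735 = 0.521860
Restricting to configurations with easy paper present: 0.8245×0.03 = 0.024735.
So P(easy paper | high score, strong preparation, ¬lucky question selection) = 0.024735/0.521860 ≈ 0.047.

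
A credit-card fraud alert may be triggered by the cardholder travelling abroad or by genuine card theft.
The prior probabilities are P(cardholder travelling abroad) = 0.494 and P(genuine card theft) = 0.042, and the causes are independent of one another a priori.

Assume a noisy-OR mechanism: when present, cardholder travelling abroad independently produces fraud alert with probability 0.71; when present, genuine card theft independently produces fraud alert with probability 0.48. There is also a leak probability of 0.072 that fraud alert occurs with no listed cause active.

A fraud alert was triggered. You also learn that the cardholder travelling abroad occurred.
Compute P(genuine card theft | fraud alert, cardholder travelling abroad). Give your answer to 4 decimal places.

P(genuine card theft | fraud alert, cardholder travelling abroad) ≈ 0.0491

Under noisy-OR, P(fraud alert | causes) = 1 − (1−0.072)·∏(1−qᵢ) over the active causes.
Enumerate both values of genuine card theft and weight by the priors:
  P(fraud alert | cardholder travelling abroad) = 0.73088·0.958 + 0.860058·0.042
        = 0.700183 + 0.036122 = 0.736305
Keeping only the genuine card theft-present terms gives 0.036122, so
  P(genuine card theft | fraud alert, cardholder travelling abroad) = 0.036122 / 0.736305 ≈ 0.0491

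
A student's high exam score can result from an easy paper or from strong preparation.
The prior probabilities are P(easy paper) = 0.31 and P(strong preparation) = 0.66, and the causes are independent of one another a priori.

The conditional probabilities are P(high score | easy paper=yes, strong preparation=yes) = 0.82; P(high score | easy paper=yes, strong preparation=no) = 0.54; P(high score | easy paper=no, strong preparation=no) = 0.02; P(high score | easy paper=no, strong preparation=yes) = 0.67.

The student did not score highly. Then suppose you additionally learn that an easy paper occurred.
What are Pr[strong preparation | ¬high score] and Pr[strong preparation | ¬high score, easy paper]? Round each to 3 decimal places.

Pr[strong preparation | ¬high score] ≈ 0.402; Pr[strong preparation | ¬high score, easy paper] ≈ 0.432

P(¬high score) = 0.98·0.69·0.34 + 0.33·0.69·0.66 + 0.46·0.31·0.34 + 0.18·0.31·0.66 = 0.229908 + 0.150282 + 0.048484 + 0.036828 = 0.465502
Restricting to configurations with strong preparation present: 0.150282 + 0.036828 = 0.187110.
So P(strong preparation | ¬high score) = 0.187110/0.465502 ≈ 0.402.

With the extra evidence:
For the numerator, keep only strong preparation=true terms: 0.18·0.66 = 0.118800
Denominator P(¬high score | easy paper): 0.46·0.34 + 0.18·0.66 = 0.275200
P(strong preparation | ¬high score, easy paper) = 0.118800/0.275200 ≈ 0.432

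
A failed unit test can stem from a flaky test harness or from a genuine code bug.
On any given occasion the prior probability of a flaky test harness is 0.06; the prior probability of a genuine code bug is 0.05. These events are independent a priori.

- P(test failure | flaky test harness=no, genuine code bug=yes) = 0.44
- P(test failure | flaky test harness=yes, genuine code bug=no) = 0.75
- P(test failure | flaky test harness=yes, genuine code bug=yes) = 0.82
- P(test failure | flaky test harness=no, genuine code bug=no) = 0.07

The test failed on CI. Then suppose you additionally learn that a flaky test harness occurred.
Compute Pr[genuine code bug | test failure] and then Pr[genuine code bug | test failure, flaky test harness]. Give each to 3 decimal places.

By total probability over the 4 (flaky test harness, genuine code bug) configurations:
  P(test failure) = 0.07*0.94*0.95 + 0.44*0.94*0.05 + 0.75*0.06*0.95 + 0.82*0.06*0.05
        = 0.062510 + 0.020680 + 0.042750 + 0.002460 = 0.128400
Configurations with genuine code bug contribute 0.023140, so
  P(genuine code bug | test failure) = 0.023140 / 0.128400 ≈ 0.180

With the extra evidence:
Numerator (weight on configurations with genuine code bug): 0.82×0.05 = 0.041000
Denominator P(test failure | flaky test harness): 0.75×0.95 + 0.82×0.05 = 0.753500
Posterior = 0.041000 / 0.753500 ≈ 0.054
— flaky test harness explains away the evidence for genuine code bug.

Pr[genuine code bug | test failure] ≈ 0.180; Pr[genuine code bug | test failure, flaky test harness] ≈ 0.054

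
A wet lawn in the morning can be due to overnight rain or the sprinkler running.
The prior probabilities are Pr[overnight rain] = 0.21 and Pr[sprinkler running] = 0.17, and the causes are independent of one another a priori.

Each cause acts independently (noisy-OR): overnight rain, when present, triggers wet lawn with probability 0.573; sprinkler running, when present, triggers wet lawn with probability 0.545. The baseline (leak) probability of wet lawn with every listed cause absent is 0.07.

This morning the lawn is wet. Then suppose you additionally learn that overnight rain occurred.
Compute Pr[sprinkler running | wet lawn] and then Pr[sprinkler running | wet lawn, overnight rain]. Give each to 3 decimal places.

Under noisy-OR, P(wet lawn | causes) = 1 − (1−0.07)·∏(1−qᵢ) over the active causes.
Weight on sprinkler running=true, given the evidence: 0.077471 + 0.029250 = 0.106721
Normalizer over all consistent configurations: 0.07·0.79·0.83 + 0.57685·0.79·0.17 + 0.60289·0.21·0.83 + 0.819315·0.21·0.17 = 0.257704
P(sprinkler running | wet lawn) = 0.106721/0.257704 ≈ 0.414

Now also conditioning on overnight rain=true:
For the numerator, keep only sprinkler running=true terms: 0.819315*0.17 = 0.139284
Normalizer over all consistent configurations: 0.60289*0.83 + 0.819315*0.17 = 0.639683
P(sprinkler running | wet lawn, overnight rain) = 0.139284/0.639683 ≈ 0.218
— overnight rain explains away the evidence for sprinkler running.

Pr[sprinkler running | wet lawn] ≈ 0.414; Pr[sprinkler running | wet lawn, overnight rain] ≈ 0.218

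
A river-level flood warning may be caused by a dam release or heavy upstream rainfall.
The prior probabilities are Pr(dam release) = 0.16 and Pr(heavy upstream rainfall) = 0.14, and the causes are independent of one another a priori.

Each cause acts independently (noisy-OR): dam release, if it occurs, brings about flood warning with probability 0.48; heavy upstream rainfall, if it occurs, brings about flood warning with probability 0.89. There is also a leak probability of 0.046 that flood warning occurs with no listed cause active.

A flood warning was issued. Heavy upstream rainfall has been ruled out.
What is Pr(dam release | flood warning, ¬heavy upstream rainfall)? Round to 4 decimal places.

Pr(dam release | flood warning, ¬heavy upstream rainfall) ≈ 0.6760

Under noisy-OR, P(flood warning | causes) = 1 − (1−0.046)·∏(1−qᵢ) over the active causes.
Weight on dam release=true, given the evidence: 0.50392×0.16 = 0.080627
The normalizing constant is 0.046×0.84 + 0.50392×0.16 = 0.119267
P(dam release | flood warning, ¬heavy upstream rainfall) = 0.080627/0.119267 ≈ 0.6760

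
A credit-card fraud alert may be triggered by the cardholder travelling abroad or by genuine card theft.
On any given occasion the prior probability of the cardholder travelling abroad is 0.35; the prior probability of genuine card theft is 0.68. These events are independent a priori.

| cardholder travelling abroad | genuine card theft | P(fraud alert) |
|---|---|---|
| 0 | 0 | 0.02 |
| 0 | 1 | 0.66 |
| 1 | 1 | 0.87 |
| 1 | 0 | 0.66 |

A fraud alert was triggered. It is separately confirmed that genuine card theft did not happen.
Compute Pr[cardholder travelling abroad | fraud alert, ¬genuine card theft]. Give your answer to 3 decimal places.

Pr[cardholder travelling abroad | fraud alert, ¬genuine card theft] ≈ 0.947

Enumerate both values of cardholder travelling abroad and weight by the priors:
  P(fraud alert | ¬genuine card theft) = 0.02×0.65 + 0.66×0.35
        = 0.013000 + 0.231000 = 0.244000
Configurations with cardholder travelling abroad contribute 0.231000, so
  P(cardholder travelling abroad | fraud alert, ¬genuine card theft) = 0.231000 / 0.244000 ≈ 0.947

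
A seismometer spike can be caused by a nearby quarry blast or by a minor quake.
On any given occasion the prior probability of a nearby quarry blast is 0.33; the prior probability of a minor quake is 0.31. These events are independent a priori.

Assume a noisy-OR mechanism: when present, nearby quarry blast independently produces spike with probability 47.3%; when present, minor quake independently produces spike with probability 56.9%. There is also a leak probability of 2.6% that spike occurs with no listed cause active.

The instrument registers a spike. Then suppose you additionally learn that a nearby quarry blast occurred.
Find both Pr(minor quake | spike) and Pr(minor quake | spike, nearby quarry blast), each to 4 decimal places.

Under noisy-OR, P(spike | causes) = 1 − (1−0.026)·∏(1−qᵢ) over the active causes.
P(spike) = 0.026×0.67×0.69 + 0.580206×0.67×0.31 + 0.486702×0.33×0.69 + 0.778769×0.33×0.31 = 0.012020 + 0.120509 + 0.110822 + 0.079668 = 0.323019
The minor quake-present share is 0.120509 + 0.079668 = 0.200177.
Hence the posterior is 0.200177/0.323019 ≈ 0.6197.

Now condition on the additional information:
For the numerator, keep only minor quake=true terms: 0.778769*0.31 = 0.241418
Denominator P(spike | nearby quarry blast): 0.486702*0.69 + 0.778769*0.31 = 0.577242
P(minor quake | spike, nearby quarry blast) = 0.241418/0.577242 ≈ 0.4182
This is intercausal reasoning (explaining away): once nearby quarry blast accounts for the spike, minor quake becomes less likely.

Pr(minor quake | spike) ≈ 0.6197; Pr(minor quake | spike, nearby quarry blast) ≈ 0.4182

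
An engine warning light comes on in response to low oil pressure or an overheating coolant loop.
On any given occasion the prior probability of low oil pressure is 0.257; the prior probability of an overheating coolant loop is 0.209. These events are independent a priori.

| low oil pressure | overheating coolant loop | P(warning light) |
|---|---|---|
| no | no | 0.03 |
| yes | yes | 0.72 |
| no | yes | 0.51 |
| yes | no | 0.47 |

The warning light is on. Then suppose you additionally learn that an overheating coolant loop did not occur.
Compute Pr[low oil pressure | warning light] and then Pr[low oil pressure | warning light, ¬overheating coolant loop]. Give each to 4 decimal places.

For the numerator, keep only low oil pressure=true terms: 0.095545 + 0.038673 = 0.134218
Denominator P(warning light): 0.03×0.743×0.791 + 0.51×0.743×0.209 + 0.47×0.257×0.791 + 0.72×0.257×0.209 = 0.231045
Posterior = 0.134218 / 0.231045 ≈ 0.5809

Now condition on the additional information:
Sum P(warning light|·) weighted by the priors over both values of low oil pressure:
  P(warning light | ¬overheating coolant loop) = 0.03×0.743 + 0.47×0.257
        = 0.022290 + 0.120790 = 0.143080
Keeping only the low oil pressure-present terms gives 0.120790, so
  P(low oil pressure | warning light, ¬overheating coolant loop) = 0.120790 / 0.143080 ≈ 0.8442

Pr[low oil pressure | warning light] ≈ 0.5809; Pr[low oil pressure | warning light, ¬overheating coolant loop] ≈ 0.8442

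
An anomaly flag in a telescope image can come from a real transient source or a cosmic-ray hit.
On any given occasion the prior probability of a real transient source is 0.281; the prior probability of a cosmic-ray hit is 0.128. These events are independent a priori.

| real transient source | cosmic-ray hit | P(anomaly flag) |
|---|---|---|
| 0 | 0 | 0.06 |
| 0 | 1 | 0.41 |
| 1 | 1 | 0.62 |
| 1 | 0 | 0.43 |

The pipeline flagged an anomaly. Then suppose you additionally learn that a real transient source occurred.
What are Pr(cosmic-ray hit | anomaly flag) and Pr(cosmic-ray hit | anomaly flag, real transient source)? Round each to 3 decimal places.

Weight on cosmic-ray hit=true, given the evidence: 0.037733 + 0.022300 = 0.060033
Normalizer over all consistent configurations: 0.06*0.719*0.872 + 0.41*0.719*0.128 + 0.43*0.281*0.872 + 0.62*0.281*0.128 = 0.203015
P(cosmic-ray hit | anomaly flag) = 0.060033/0.203015 ≈ 0.296

With the extra evidence:
Numerator (weight on configurations with cosmic-ray hit): 0.62×0.128 = 0.079360
Denominator P(anomaly flag | real transient source): 0.43×0.872 + 0.62×0.128 = 0.454320
Posterior = 0.079360 / 0.454320 ≈ 0.175

Pr(cosmic-ray hit | anomaly flag) ≈ 0.296; Pr(cosmic-ray hit | anomaly flag, real transient source) ≈ 0.175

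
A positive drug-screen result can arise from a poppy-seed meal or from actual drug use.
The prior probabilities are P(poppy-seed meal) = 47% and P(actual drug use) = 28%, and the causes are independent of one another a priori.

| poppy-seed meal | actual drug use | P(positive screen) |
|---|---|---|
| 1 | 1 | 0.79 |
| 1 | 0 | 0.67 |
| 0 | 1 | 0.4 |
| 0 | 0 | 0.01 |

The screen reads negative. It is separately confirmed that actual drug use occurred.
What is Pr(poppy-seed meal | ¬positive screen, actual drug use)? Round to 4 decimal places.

Pr(poppy-seed meal | ¬positive screen, actual drug use) ≈ 0.2369

Weight on poppy-seed meal=true, given the evidence: 0.21·0.47 = 0.098700
Denominator P(¬positive screen | actual drug use): 0.6·0.53 + 0.21·0.47 = 0.416700
P(poppy-seed meal | ¬positive screen, actual drug use) = 0.098700/0.416700 ≈ 0.2369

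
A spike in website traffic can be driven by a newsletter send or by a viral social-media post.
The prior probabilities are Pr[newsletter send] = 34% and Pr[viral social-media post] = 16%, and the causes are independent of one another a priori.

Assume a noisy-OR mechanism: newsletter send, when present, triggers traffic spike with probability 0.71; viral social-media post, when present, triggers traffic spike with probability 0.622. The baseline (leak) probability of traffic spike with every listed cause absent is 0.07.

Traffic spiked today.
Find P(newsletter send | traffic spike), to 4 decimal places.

Under noisy-OR, P(traffic spike | causes) = 1 − (1−0.07)·∏(1−qᵢ) over the active causes.
Weight on newsletter send=true, given the evidence: 0.208574 + 0.048854 = 0.257428
The normalizing constant is 0.07*0.66*0.84 + 0.64846*0.66*0.16 + 0.7303*0.34*0.84 + 0.898053*0.34*0.16 = 0.364713
P(newsletter send | traffic spike) = 0.257428/0.364713 ≈ 0.7058

P(newsletter send | traffic spike) ≈ 0.7058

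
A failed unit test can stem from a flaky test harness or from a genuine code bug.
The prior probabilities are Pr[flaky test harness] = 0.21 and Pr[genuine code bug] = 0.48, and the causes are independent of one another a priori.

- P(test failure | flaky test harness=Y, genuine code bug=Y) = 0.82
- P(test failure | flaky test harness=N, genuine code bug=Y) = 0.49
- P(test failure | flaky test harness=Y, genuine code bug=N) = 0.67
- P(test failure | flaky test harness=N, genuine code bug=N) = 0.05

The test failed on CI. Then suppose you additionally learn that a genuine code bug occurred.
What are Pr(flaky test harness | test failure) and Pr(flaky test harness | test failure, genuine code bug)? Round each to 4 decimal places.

Pr(flaky test harness | test failure) ≈ 0.4302; Pr(flaky test harness | test failure, genuine code bug) ≈ 0.3079

For the numerator, keep only flaky test harness=true terms: 0.073164 + 0.082656 = 0.155820
The normalizing constant is 0.05×0.79×0.52 + 0.49×0.79×0.48 + 0.67×0.21×0.52 + 0.82×0.21×0.48 = 0.362168
Posterior = 0.155820 / 0.362168 ≈ 0.4302

Now condition on the additional information:
P(test failure | genuine code bug) = 0.49*0.79 + 0.82*0.21 = 0.387100 + 0.172200 = 0.559300
The flaky test harness-present share is 0.82*0.21 = 0.172200.
So P(flaky test harness | test failure, genuine code bug) = 0.172200/0.559300 ≈ 0.3079.
The drop from 0.4302 to 0.3079 is the explaining-away (discounting) effect.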